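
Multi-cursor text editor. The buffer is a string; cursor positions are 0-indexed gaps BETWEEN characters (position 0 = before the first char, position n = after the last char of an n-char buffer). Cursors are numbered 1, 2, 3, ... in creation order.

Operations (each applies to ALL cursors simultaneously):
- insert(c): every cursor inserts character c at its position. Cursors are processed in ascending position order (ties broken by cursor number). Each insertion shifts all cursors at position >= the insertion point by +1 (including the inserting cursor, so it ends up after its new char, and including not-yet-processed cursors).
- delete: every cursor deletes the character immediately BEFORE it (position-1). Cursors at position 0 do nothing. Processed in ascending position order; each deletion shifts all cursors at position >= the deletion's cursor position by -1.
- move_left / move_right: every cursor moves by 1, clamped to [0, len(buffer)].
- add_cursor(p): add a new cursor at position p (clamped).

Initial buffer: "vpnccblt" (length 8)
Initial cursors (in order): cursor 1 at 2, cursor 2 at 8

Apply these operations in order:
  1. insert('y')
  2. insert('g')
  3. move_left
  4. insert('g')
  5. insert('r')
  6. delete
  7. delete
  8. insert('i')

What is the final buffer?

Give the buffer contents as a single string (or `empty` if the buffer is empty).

Answer: vpyignccbltyig

Derivation:
After op 1 (insert('y')): buffer="vpynccblty" (len 10), cursors c1@3 c2@10, authorship ..1......2
After op 2 (insert('g')): buffer="vpygnccbltyg" (len 12), cursors c1@4 c2@12, authorship ..11......22
After op 3 (move_left): buffer="vpygnccbltyg" (len 12), cursors c1@3 c2@11, authorship ..11......22
After op 4 (insert('g')): buffer="vpyggnccbltygg" (len 14), cursors c1@4 c2@13, authorship ..111......222
After op 5 (insert('r')): buffer="vpygrgnccbltygrg" (len 16), cursors c1@5 c2@15, authorship ..1111......2222
After op 6 (delete): buffer="vpyggnccbltygg" (len 14), cursors c1@4 c2@13, authorship ..111......222
After op 7 (delete): buffer="vpygnccbltyg" (len 12), cursors c1@3 c2@11, authorship ..11......22
After op 8 (insert('i')): buffer="vpyignccbltyig" (len 14), cursors c1@4 c2@13, authorship ..111......222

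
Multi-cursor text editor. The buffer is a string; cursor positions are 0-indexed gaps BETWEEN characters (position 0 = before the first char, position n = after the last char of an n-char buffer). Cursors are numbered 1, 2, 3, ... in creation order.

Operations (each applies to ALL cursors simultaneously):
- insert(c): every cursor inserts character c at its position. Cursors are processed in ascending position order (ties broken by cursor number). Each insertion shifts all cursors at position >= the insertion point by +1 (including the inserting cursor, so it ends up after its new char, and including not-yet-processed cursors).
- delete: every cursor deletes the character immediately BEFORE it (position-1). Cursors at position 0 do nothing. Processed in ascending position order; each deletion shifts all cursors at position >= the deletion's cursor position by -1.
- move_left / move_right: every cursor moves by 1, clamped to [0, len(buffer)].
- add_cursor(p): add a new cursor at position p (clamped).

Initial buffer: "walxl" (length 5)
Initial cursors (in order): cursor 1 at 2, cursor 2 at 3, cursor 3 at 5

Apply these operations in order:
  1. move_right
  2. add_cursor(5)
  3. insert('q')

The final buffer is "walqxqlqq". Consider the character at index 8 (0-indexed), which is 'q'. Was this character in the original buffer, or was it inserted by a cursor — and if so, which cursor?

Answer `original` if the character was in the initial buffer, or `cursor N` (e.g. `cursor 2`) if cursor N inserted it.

After op 1 (move_right): buffer="walxl" (len 5), cursors c1@3 c2@4 c3@5, authorship .....
After op 2 (add_cursor(5)): buffer="walxl" (len 5), cursors c1@3 c2@4 c3@5 c4@5, authorship .....
After op 3 (insert('q')): buffer="walqxqlqq" (len 9), cursors c1@4 c2@6 c3@9 c4@9, authorship ...1.2.34
Authorship (.=original, N=cursor N): . . . 1 . 2 . 3 4
Index 8: author = 4

Answer: cursor 4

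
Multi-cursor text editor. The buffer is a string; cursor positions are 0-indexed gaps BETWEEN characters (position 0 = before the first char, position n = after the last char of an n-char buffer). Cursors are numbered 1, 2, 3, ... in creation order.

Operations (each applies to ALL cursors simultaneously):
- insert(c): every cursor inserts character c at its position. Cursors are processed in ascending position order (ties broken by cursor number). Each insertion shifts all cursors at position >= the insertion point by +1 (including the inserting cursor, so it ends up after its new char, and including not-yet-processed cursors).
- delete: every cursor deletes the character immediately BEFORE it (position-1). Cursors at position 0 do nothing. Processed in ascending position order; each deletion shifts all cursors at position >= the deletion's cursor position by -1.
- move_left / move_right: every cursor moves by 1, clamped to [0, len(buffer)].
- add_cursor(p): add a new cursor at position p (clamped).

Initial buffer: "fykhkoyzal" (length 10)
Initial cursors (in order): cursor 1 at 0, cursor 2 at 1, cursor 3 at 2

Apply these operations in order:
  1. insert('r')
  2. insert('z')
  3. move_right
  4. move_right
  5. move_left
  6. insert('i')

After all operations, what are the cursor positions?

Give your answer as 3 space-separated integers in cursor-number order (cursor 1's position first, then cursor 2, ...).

Answer: 4 8 12

Derivation:
After op 1 (insert('r')): buffer="rfryrkhkoyzal" (len 13), cursors c1@1 c2@3 c3@5, authorship 1.2.3........
After op 2 (insert('z')): buffer="rzfrzyrzkhkoyzal" (len 16), cursors c1@2 c2@5 c3@8, authorship 11.22.33........
After op 3 (move_right): buffer="rzfrzyrzkhkoyzal" (len 16), cursors c1@3 c2@6 c3@9, authorship 11.22.33........
After op 4 (move_right): buffer="rzfrzyrzkhkoyzal" (len 16), cursors c1@4 c2@7 c3@10, authorship 11.22.33........
After op 5 (move_left): buffer="rzfrzyrzkhkoyzal" (len 16), cursors c1@3 c2@6 c3@9, authorship 11.22.33........
After op 6 (insert('i')): buffer="rzfirzyirzkihkoyzal" (len 19), cursors c1@4 c2@8 c3@12, authorship 11.122.233.3.......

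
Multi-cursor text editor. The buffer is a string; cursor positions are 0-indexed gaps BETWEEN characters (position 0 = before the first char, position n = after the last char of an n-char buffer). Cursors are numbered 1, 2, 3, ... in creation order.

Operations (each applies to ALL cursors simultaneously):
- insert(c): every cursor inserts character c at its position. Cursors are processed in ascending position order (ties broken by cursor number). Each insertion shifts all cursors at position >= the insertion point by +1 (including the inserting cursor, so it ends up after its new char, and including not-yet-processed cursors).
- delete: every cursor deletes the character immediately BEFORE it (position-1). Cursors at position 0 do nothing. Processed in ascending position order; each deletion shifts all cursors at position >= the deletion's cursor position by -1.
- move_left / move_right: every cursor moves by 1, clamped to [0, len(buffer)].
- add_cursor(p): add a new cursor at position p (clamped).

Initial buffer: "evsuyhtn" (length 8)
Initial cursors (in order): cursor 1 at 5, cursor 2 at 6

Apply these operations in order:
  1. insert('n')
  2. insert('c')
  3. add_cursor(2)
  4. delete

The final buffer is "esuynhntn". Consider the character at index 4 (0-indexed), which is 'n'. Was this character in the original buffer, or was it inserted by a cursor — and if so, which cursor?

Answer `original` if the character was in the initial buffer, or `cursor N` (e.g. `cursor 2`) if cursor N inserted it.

Answer: cursor 1

Derivation:
After op 1 (insert('n')): buffer="evsuynhntn" (len 10), cursors c1@6 c2@8, authorship .....1.2..
After op 2 (insert('c')): buffer="evsuynchnctn" (len 12), cursors c1@7 c2@10, authorship .....11.22..
After op 3 (add_cursor(2)): buffer="evsuynchnctn" (len 12), cursors c3@2 c1@7 c2@10, authorship .....11.22..
After op 4 (delete): buffer="esuynhntn" (len 9), cursors c3@1 c1@5 c2@7, authorship ....1.2..
Authorship (.=original, N=cursor N): . . . . 1 . 2 . .
Index 4: author = 1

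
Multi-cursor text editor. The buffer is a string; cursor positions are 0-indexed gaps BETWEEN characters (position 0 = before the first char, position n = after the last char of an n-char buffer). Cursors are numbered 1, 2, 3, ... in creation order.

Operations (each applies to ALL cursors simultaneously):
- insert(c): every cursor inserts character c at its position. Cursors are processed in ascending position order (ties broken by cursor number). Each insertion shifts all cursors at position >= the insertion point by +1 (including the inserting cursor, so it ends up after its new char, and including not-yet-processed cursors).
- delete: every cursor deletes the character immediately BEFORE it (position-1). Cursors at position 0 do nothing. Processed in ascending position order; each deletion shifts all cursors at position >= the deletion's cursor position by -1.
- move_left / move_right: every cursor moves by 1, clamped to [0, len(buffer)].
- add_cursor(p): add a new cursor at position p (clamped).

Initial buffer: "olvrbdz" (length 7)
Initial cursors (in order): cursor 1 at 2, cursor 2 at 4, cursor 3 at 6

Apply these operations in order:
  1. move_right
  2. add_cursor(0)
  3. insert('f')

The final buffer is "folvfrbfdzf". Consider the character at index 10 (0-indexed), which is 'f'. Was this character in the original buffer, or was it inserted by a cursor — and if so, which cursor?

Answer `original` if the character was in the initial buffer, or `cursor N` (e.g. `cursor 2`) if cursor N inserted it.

Answer: cursor 3

Derivation:
After op 1 (move_right): buffer="olvrbdz" (len 7), cursors c1@3 c2@5 c3@7, authorship .......
After op 2 (add_cursor(0)): buffer="olvrbdz" (len 7), cursors c4@0 c1@3 c2@5 c3@7, authorship .......
After op 3 (insert('f')): buffer="folvfrbfdzf" (len 11), cursors c4@1 c1@5 c2@8 c3@11, authorship 4...1..2..3
Authorship (.=original, N=cursor N): 4 . . . 1 . . 2 . . 3
Index 10: author = 3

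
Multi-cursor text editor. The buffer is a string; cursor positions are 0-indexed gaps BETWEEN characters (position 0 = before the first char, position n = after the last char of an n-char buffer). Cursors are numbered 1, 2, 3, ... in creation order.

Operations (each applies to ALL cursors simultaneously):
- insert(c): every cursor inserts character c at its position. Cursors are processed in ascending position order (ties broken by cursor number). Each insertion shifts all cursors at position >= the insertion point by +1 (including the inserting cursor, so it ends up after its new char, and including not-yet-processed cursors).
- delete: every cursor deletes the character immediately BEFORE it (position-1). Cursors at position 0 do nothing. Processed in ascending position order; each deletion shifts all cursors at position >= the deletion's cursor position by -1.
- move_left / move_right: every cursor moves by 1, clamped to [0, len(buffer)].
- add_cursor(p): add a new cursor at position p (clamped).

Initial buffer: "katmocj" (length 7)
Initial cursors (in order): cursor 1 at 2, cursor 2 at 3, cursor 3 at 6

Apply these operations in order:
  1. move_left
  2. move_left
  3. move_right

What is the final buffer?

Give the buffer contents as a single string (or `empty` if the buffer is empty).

Answer: katmocj

Derivation:
After op 1 (move_left): buffer="katmocj" (len 7), cursors c1@1 c2@2 c3@5, authorship .......
After op 2 (move_left): buffer="katmocj" (len 7), cursors c1@0 c2@1 c3@4, authorship .......
After op 3 (move_right): buffer="katmocj" (len 7), cursors c1@1 c2@2 c3@5, authorship .......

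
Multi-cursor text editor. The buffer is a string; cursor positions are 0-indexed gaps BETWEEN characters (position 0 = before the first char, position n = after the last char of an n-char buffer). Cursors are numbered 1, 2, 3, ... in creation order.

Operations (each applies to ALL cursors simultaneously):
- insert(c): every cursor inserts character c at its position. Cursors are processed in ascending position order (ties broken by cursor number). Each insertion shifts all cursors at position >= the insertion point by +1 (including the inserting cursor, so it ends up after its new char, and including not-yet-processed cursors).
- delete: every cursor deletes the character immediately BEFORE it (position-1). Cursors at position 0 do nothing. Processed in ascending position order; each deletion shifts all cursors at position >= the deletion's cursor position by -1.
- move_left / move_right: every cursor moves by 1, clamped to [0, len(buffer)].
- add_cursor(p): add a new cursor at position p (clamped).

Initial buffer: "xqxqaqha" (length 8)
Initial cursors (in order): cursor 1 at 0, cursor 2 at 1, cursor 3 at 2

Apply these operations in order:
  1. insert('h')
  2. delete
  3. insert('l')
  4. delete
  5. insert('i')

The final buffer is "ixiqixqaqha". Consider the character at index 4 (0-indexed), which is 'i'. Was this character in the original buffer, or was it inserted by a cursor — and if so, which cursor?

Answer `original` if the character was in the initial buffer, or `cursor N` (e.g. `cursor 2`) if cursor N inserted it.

Answer: cursor 3

Derivation:
After op 1 (insert('h')): buffer="hxhqhxqaqha" (len 11), cursors c1@1 c2@3 c3@5, authorship 1.2.3......
After op 2 (delete): buffer="xqxqaqha" (len 8), cursors c1@0 c2@1 c3@2, authorship ........
After op 3 (insert('l')): buffer="lxlqlxqaqha" (len 11), cursors c1@1 c2@3 c3@5, authorship 1.2.3......
After op 4 (delete): buffer="xqxqaqha" (len 8), cursors c1@0 c2@1 c3@2, authorship ........
After op 5 (insert('i')): buffer="ixiqixqaqha" (len 11), cursors c1@1 c2@3 c3@5, authorship 1.2.3......
Authorship (.=original, N=cursor N): 1 . 2 . 3 . . . . . .
Index 4: author = 3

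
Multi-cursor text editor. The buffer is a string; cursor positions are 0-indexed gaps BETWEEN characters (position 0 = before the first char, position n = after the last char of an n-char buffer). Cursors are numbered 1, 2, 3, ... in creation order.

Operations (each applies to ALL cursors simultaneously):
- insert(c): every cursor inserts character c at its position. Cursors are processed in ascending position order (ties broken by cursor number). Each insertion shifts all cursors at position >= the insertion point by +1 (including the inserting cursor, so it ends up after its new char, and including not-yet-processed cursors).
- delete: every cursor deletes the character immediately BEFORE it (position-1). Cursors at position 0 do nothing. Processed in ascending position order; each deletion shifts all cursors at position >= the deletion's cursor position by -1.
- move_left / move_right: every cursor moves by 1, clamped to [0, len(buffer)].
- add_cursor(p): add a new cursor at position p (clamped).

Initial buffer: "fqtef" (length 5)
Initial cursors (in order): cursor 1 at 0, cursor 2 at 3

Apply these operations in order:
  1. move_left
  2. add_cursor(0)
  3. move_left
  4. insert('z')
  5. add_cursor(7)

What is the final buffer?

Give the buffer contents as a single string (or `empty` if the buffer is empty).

Answer: zzfzqtef

Derivation:
After op 1 (move_left): buffer="fqtef" (len 5), cursors c1@0 c2@2, authorship .....
After op 2 (add_cursor(0)): buffer="fqtef" (len 5), cursors c1@0 c3@0 c2@2, authorship .....
After op 3 (move_left): buffer="fqtef" (len 5), cursors c1@0 c3@0 c2@1, authorship .....
After op 4 (insert('z')): buffer="zzfzqtef" (len 8), cursors c1@2 c3@2 c2@4, authorship 13.2....
After op 5 (add_cursor(7)): buffer="zzfzqtef" (len 8), cursors c1@2 c3@2 c2@4 c4@7, authorship 13.2....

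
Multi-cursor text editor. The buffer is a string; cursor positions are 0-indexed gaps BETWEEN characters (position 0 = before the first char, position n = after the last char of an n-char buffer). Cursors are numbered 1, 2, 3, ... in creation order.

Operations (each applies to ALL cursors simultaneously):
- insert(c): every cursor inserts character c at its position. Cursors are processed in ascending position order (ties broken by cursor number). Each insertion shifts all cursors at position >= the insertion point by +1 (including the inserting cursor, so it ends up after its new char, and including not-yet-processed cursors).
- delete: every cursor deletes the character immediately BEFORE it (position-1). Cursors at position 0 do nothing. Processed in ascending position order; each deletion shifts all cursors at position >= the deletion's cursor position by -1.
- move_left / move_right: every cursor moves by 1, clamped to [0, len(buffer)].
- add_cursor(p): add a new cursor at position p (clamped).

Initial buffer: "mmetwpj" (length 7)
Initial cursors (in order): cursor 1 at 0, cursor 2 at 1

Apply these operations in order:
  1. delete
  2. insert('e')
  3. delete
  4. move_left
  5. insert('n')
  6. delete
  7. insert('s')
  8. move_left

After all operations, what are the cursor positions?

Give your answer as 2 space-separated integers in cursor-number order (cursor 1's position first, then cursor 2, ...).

After op 1 (delete): buffer="metwpj" (len 6), cursors c1@0 c2@0, authorship ......
After op 2 (insert('e')): buffer="eemetwpj" (len 8), cursors c1@2 c2@2, authorship 12......
After op 3 (delete): buffer="metwpj" (len 6), cursors c1@0 c2@0, authorship ......
After op 4 (move_left): buffer="metwpj" (len 6), cursors c1@0 c2@0, authorship ......
After op 5 (insert('n')): buffer="nnmetwpj" (len 8), cursors c1@2 c2@2, authorship 12......
After op 6 (delete): buffer="metwpj" (len 6), cursors c1@0 c2@0, authorship ......
After op 7 (insert('s')): buffer="ssmetwpj" (len 8), cursors c1@2 c2@2, authorship 12......
After op 8 (move_left): buffer="ssmetwpj" (len 8), cursors c1@1 c2@1, authorship 12......

Answer: 1 1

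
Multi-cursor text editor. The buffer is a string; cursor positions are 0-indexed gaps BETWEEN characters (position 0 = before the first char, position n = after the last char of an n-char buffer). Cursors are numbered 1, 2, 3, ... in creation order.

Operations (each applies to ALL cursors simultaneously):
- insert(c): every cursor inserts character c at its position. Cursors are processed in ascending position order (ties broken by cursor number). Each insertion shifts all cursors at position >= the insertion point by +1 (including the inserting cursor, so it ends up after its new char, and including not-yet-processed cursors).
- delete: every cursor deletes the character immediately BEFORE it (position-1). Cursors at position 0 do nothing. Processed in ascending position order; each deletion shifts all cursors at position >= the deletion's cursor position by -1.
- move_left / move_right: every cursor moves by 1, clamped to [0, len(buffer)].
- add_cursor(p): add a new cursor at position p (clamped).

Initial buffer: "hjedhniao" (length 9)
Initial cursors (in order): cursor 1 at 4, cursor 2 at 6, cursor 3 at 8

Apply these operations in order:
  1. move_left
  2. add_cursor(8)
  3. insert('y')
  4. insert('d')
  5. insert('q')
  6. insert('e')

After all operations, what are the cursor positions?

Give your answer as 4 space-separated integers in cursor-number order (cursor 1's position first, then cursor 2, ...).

After op 1 (move_left): buffer="hjedhniao" (len 9), cursors c1@3 c2@5 c3@7, authorship .........
After op 2 (add_cursor(8)): buffer="hjedhniao" (len 9), cursors c1@3 c2@5 c3@7 c4@8, authorship .........
After op 3 (insert('y')): buffer="hjeydhyniyayo" (len 13), cursors c1@4 c2@7 c3@10 c4@12, authorship ...1..2..3.4.
After op 4 (insert('d')): buffer="hjeyddhydniydaydo" (len 17), cursors c1@5 c2@9 c3@13 c4@16, authorship ...11..22..33.44.
After op 5 (insert('q')): buffer="hjeydqdhydqniydqaydqo" (len 21), cursors c1@6 c2@11 c3@16 c4@20, authorship ...111..222..333.444.
After op 6 (insert('e')): buffer="hjeydqedhydqeniydqeaydqeo" (len 25), cursors c1@7 c2@13 c3@19 c4@24, authorship ...1111..2222..3333.4444.

Answer: 7 13 19 24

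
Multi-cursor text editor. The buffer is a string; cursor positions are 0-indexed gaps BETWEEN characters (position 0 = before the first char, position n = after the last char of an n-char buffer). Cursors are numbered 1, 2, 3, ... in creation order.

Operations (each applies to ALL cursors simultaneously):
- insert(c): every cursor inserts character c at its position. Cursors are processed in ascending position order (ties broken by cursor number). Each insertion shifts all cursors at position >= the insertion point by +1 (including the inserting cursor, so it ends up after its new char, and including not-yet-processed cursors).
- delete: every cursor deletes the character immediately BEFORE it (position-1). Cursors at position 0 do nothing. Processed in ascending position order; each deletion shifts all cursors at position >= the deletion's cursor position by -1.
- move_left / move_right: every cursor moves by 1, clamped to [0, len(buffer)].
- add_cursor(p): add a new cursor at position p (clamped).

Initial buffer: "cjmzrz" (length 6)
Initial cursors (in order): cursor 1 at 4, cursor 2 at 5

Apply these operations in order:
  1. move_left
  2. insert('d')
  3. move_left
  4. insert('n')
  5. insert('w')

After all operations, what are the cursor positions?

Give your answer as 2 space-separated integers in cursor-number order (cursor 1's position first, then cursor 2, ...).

After op 1 (move_left): buffer="cjmzrz" (len 6), cursors c1@3 c2@4, authorship ......
After op 2 (insert('d')): buffer="cjmdzdrz" (len 8), cursors c1@4 c2@6, authorship ...1.2..
After op 3 (move_left): buffer="cjmdzdrz" (len 8), cursors c1@3 c2@5, authorship ...1.2..
After op 4 (insert('n')): buffer="cjmndzndrz" (len 10), cursors c1@4 c2@7, authorship ...11.22..
After op 5 (insert('w')): buffer="cjmnwdznwdrz" (len 12), cursors c1@5 c2@9, authorship ...111.222..

Answer: 5 9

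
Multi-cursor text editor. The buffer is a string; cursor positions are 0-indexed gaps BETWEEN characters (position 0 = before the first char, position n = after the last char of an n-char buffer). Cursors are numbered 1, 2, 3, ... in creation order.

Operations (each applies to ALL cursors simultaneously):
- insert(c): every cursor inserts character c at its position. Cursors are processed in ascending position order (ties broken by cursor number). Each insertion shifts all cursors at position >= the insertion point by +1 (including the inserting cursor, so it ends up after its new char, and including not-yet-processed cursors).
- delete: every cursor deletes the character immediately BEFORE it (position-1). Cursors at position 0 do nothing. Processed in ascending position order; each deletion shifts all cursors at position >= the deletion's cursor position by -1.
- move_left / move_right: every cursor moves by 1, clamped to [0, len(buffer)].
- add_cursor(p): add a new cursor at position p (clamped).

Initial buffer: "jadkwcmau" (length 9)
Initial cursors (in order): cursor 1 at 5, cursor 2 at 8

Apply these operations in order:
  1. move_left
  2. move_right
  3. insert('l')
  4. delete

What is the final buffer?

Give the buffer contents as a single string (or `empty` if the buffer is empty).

Answer: jadkwcmau

Derivation:
After op 1 (move_left): buffer="jadkwcmau" (len 9), cursors c1@4 c2@7, authorship .........
After op 2 (move_right): buffer="jadkwcmau" (len 9), cursors c1@5 c2@8, authorship .........
After op 3 (insert('l')): buffer="jadkwlcmalu" (len 11), cursors c1@6 c2@10, authorship .....1...2.
After op 4 (delete): buffer="jadkwcmau" (len 9), cursors c1@5 c2@8, authorship .........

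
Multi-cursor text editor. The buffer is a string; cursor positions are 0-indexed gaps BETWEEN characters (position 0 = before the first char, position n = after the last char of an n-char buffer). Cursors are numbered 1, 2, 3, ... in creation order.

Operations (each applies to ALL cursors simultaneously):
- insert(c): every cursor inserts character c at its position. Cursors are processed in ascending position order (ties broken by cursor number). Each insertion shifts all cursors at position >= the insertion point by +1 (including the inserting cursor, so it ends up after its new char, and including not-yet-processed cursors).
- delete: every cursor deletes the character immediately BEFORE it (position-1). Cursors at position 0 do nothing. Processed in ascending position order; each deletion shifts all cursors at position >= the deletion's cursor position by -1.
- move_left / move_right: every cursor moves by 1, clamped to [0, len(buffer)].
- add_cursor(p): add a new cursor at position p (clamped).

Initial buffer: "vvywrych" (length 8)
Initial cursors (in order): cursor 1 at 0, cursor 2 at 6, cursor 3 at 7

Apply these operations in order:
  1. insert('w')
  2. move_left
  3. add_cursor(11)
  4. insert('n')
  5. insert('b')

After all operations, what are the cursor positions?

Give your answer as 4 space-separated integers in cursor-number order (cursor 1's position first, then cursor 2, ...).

After op 1 (insert('w')): buffer="wvvywrywcwh" (len 11), cursors c1@1 c2@8 c3@10, authorship 1......2.3.
After op 2 (move_left): buffer="wvvywrywcwh" (len 11), cursors c1@0 c2@7 c3@9, authorship 1......2.3.
After op 3 (add_cursor(11)): buffer="wvvywrywcwh" (len 11), cursors c1@0 c2@7 c3@9 c4@11, authorship 1......2.3.
After op 4 (insert('n')): buffer="nwvvywrynwcnwhn" (len 15), cursors c1@1 c2@9 c3@12 c4@15, authorship 11......22.33.4
After op 5 (insert('b')): buffer="nbwvvywrynbwcnbwhnb" (len 19), cursors c1@2 c2@11 c3@15 c4@19, authorship 111......222.333.44

Answer: 2 11 15 19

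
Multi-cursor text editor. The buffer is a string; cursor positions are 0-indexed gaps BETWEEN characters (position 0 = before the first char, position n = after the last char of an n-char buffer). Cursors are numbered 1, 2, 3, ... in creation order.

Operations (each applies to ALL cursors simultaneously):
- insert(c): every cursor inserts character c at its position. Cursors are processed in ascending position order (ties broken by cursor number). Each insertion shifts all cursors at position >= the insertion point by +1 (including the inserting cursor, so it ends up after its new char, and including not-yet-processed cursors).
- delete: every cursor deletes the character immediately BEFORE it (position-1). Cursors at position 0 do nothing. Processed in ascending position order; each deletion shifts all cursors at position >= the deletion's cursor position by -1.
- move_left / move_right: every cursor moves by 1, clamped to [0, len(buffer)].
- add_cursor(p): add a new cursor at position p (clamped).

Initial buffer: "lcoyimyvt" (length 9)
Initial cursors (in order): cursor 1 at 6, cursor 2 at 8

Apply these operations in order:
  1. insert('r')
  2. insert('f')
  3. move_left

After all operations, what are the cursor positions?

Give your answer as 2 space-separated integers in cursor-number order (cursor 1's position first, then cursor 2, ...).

After op 1 (insert('r')): buffer="lcoyimryvrt" (len 11), cursors c1@7 c2@10, authorship ......1..2.
After op 2 (insert('f')): buffer="lcoyimrfyvrft" (len 13), cursors c1@8 c2@12, authorship ......11..22.
After op 3 (move_left): buffer="lcoyimrfyvrft" (len 13), cursors c1@7 c2@11, authorship ......11..22.

Answer: 7 11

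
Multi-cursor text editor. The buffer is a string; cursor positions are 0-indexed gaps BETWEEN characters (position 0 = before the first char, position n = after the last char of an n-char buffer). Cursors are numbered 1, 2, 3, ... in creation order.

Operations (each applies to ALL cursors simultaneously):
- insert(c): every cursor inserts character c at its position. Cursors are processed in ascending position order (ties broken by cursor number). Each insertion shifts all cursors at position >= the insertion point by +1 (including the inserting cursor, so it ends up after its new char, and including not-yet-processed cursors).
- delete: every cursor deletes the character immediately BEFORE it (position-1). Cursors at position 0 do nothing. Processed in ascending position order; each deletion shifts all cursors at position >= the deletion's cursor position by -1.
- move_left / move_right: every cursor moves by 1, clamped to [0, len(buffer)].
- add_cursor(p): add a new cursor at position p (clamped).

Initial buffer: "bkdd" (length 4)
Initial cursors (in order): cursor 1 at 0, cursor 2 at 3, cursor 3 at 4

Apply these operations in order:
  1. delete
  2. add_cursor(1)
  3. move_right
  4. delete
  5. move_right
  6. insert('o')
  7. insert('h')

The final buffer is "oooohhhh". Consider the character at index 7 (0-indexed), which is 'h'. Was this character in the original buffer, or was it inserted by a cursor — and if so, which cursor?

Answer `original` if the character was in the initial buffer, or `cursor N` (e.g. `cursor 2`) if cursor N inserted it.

Answer: cursor 4

Derivation:
After op 1 (delete): buffer="bk" (len 2), cursors c1@0 c2@2 c3@2, authorship ..
After op 2 (add_cursor(1)): buffer="bk" (len 2), cursors c1@0 c4@1 c2@2 c3@2, authorship ..
After op 3 (move_right): buffer="bk" (len 2), cursors c1@1 c2@2 c3@2 c4@2, authorship ..
After op 4 (delete): buffer="" (len 0), cursors c1@0 c2@0 c3@0 c4@0, authorship 
After op 5 (move_right): buffer="" (len 0), cursors c1@0 c2@0 c3@0 c4@0, authorship 
After op 6 (insert('o')): buffer="oooo" (len 4), cursors c1@4 c2@4 c3@4 c4@4, authorship 1234
After op 7 (insert('h')): buffer="oooohhhh" (len 8), cursors c1@8 c2@8 c3@8 c4@8, authorship 12341234
Authorship (.=original, N=cursor N): 1 2 3 4 1 2 3 4
Index 7: author = 4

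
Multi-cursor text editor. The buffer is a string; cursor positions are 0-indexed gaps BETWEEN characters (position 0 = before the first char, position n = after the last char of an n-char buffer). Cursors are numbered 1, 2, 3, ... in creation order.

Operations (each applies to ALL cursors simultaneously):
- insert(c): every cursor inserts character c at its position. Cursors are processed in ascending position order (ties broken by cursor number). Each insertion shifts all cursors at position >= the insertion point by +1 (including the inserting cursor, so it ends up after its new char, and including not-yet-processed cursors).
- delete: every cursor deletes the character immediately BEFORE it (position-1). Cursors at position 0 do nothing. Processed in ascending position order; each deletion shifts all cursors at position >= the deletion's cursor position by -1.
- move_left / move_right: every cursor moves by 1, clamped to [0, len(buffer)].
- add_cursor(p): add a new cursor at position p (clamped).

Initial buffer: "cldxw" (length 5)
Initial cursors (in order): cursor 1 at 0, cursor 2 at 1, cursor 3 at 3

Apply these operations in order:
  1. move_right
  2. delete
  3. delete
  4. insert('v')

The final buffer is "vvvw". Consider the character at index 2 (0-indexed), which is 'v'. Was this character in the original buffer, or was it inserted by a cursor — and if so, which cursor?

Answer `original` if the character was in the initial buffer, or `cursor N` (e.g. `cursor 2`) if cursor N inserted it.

After op 1 (move_right): buffer="cldxw" (len 5), cursors c1@1 c2@2 c3@4, authorship .....
After op 2 (delete): buffer="dw" (len 2), cursors c1@0 c2@0 c3@1, authorship ..
After op 3 (delete): buffer="w" (len 1), cursors c1@0 c2@0 c3@0, authorship .
After op 4 (insert('v')): buffer="vvvw" (len 4), cursors c1@3 c2@3 c3@3, authorship 123.
Authorship (.=original, N=cursor N): 1 2 3 .
Index 2: author = 3

Answer: cursor 3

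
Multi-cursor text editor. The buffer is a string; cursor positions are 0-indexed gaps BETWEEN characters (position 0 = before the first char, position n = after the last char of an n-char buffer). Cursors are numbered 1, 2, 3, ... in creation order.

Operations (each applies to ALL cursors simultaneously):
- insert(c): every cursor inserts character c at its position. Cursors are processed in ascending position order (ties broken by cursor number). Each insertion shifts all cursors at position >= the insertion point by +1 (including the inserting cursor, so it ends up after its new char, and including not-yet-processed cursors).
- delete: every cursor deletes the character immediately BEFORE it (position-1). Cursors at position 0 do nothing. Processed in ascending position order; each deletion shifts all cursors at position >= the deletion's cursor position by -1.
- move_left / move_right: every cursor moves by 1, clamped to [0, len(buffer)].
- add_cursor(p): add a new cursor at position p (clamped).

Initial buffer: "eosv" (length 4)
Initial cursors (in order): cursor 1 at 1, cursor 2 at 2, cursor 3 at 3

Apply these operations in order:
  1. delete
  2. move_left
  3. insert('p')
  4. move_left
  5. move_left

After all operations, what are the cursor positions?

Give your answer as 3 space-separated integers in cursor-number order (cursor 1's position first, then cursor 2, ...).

After op 1 (delete): buffer="v" (len 1), cursors c1@0 c2@0 c3@0, authorship .
After op 2 (move_left): buffer="v" (len 1), cursors c1@0 c2@0 c3@0, authorship .
After op 3 (insert('p')): buffer="pppv" (len 4), cursors c1@3 c2@3 c3@3, authorship 123.
After op 4 (move_left): buffer="pppv" (len 4), cursors c1@2 c2@2 c3@2, authorship 123.
After op 5 (move_left): buffer="pppv" (len 4), cursors c1@1 c2@1 c3@1, authorship 123.

Answer: 1 1 1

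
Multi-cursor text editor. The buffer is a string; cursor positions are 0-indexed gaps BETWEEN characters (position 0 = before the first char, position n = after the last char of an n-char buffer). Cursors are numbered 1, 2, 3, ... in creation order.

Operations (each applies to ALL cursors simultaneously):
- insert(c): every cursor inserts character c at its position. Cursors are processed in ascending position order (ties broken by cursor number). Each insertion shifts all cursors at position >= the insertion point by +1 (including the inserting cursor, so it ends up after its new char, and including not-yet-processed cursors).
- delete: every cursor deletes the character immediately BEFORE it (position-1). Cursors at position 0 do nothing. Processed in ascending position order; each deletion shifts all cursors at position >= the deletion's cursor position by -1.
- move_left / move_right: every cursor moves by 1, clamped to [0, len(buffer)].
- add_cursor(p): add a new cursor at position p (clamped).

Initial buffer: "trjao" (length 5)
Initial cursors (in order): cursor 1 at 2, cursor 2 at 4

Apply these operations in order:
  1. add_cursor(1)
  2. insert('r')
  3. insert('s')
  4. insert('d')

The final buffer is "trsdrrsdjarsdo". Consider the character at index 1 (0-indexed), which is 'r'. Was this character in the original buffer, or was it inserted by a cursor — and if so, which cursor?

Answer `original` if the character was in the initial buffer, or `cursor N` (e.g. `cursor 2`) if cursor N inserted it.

After op 1 (add_cursor(1)): buffer="trjao" (len 5), cursors c3@1 c1@2 c2@4, authorship .....
After op 2 (insert('r')): buffer="trrrjaro" (len 8), cursors c3@2 c1@4 c2@7, authorship .3.1..2.
After op 3 (insert('s')): buffer="trsrrsjarso" (len 11), cursors c3@3 c1@6 c2@10, authorship .33.11..22.
After op 4 (insert('d')): buffer="trsdrrsdjarsdo" (len 14), cursors c3@4 c1@8 c2@13, authorship .333.111..222.
Authorship (.=original, N=cursor N): . 3 3 3 . 1 1 1 . . 2 2 2 .
Index 1: author = 3

Answer: cursor 3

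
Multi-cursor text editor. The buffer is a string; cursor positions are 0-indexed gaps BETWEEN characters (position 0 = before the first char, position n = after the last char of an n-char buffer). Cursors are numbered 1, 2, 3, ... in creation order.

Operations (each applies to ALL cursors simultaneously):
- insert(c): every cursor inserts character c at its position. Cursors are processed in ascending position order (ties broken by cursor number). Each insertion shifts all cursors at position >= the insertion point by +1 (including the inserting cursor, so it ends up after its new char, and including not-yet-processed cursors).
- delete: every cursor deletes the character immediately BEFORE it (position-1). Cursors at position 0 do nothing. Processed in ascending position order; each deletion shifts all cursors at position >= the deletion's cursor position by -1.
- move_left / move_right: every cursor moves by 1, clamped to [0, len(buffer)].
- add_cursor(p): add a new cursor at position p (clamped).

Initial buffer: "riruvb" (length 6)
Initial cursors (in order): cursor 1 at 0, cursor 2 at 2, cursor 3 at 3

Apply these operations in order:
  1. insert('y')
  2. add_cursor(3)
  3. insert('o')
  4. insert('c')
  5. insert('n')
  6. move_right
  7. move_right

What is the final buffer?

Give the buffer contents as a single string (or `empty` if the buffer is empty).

After op 1 (insert('y')): buffer="yriyryuvb" (len 9), cursors c1@1 c2@4 c3@6, authorship 1..2.3...
After op 2 (add_cursor(3)): buffer="yriyryuvb" (len 9), cursors c1@1 c4@3 c2@4 c3@6, authorship 1..2.3...
After op 3 (insert('o')): buffer="yorioyoryouvb" (len 13), cursors c1@2 c4@5 c2@7 c3@10, authorship 11..422.33...
After op 4 (insert('c')): buffer="yocriocyocryocuvb" (len 17), cursors c1@3 c4@7 c2@10 c3@14, authorship 111..44222.333...
After op 5 (insert('n')): buffer="yocnriocnyocnryocnuvb" (len 21), cursors c1@4 c4@9 c2@13 c3@18, authorship 1111..4442222.3333...
After op 6 (move_right): buffer="yocnriocnyocnryocnuvb" (len 21), cursors c1@5 c4@10 c2@14 c3@19, authorship 1111..4442222.3333...
After op 7 (move_right): buffer="yocnriocnyocnryocnuvb" (len 21), cursors c1@6 c4@11 c2@15 c3@20, authorship 1111..4442222.3333...

Answer: yocnriocnyocnryocnuvb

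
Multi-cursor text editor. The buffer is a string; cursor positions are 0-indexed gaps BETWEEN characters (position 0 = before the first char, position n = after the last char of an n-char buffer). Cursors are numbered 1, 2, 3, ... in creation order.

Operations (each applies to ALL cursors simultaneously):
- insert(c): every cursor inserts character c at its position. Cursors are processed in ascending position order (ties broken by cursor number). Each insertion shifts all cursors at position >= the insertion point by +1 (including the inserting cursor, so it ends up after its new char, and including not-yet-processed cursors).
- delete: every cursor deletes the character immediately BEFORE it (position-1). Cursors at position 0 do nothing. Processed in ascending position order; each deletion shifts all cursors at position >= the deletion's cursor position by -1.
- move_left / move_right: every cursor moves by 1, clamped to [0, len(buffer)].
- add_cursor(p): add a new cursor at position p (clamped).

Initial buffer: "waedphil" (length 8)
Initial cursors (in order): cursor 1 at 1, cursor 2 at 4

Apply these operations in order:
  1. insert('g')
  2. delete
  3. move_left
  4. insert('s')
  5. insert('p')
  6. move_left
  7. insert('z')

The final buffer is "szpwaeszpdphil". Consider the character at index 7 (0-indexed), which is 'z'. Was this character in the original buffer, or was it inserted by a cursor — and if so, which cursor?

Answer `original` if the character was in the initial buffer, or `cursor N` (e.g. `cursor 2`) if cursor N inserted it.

After op 1 (insert('g')): buffer="wgaedgphil" (len 10), cursors c1@2 c2@6, authorship .1...2....
After op 2 (delete): buffer="waedphil" (len 8), cursors c1@1 c2@4, authorship ........
After op 3 (move_left): buffer="waedphil" (len 8), cursors c1@0 c2@3, authorship ........
After op 4 (insert('s')): buffer="swaesdphil" (len 10), cursors c1@1 c2@5, authorship 1...2.....
After op 5 (insert('p')): buffer="spwaespdphil" (len 12), cursors c1@2 c2@7, authorship 11...22.....
After op 6 (move_left): buffer="spwaespdphil" (len 12), cursors c1@1 c2@6, authorship 11...22.....
After op 7 (insert('z')): buffer="szpwaeszpdphil" (len 14), cursors c1@2 c2@8, authorship 111...222.....
Authorship (.=original, N=cursor N): 1 1 1 . . . 2 2 2 . . . . .
Index 7: author = 2

Answer: cursor 2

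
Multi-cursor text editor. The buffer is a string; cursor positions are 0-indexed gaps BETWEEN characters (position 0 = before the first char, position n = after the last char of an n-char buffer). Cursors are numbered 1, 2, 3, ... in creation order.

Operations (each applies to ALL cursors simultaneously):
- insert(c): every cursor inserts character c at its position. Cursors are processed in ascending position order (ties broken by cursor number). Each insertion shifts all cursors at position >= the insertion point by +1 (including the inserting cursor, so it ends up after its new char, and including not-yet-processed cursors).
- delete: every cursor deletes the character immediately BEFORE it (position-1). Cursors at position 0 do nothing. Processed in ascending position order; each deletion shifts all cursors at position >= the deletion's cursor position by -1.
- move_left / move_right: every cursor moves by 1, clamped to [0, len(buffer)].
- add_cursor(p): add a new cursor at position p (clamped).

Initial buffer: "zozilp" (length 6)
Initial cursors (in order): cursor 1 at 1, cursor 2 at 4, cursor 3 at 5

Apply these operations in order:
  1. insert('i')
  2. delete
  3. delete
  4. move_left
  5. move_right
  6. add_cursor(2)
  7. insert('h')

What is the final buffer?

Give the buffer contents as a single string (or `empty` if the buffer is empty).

Answer: ohzhhhp

Derivation:
After op 1 (insert('i')): buffer="zioziilip" (len 9), cursors c1@2 c2@6 c3@8, authorship .1...2.3.
After op 2 (delete): buffer="zozilp" (len 6), cursors c1@1 c2@4 c3@5, authorship ......
After op 3 (delete): buffer="ozp" (len 3), cursors c1@0 c2@2 c3@2, authorship ...
After op 4 (move_left): buffer="ozp" (len 3), cursors c1@0 c2@1 c3@1, authorship ...
After op 5 (move_right): buffer="ozp" (len 3), cursors c1@1 c2@2 c3@2, authorship ...
After op 6 (add_cursor(2)): buffer="ozp" (len 3), cursors c1@1 c2@2 c3@2 c4@2, authorship ...
After op 7 (insert('h')): buffer="ohzhhhp" (len 7), cursors c1@2 c2@6 c3@6 c4@6, authorship .1.234.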